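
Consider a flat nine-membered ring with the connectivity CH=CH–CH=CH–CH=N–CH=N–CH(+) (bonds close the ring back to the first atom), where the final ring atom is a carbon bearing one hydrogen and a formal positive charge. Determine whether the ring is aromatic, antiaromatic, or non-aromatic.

All ring atoms are sp² and supply a p orbital to the ring (the double-bond atoms are sp², each contributing one p electron; the doubly-bonded nitrogens are pyridine-type — their lone pairs lie in the ring plane, leaving one electron in the p orbital; the carbocation has an empty p orbital); the conjugation is uninterrupted.
Tallying contributions gives 4 × 2 = 8 from the double-bond units + 0 from the CH(+) atom = 8.
A 4n π count (8, n = 2) in a planar conjugated ring means antiaromatic.

Antiaromatic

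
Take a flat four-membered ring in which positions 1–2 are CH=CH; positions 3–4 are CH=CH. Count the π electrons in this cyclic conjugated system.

Every ring atom contributes a p orbital perpendicular to the ring (each doubly-bonded ring atom is sp² with one p-orbital electron), so the π system is cyclic and fully conjugated.
Counting π electrons: 2 × 2 = 4 from the 2 double-bond units.
(The species described is cyclobutadiene.)

4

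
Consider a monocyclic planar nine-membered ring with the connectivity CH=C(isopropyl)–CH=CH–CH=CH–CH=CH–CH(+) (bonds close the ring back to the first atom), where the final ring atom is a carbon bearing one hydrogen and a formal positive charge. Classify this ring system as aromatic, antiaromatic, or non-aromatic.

Every ring atom contributes a p orbital perpendicular to the ring (each doubly-bonded ring atom is sp² with one p-orbital electron; the carbocation has an empty p orbital), so the π system is cyclic and fully conjugated.
π-electron count: 4 × 2 = 8 from the double-bond units + 0 from the CH(+) atom = 8.
A 4n π count (8, n = 2) in a planar conjugated ring means antiaromatic.

Antiaromatic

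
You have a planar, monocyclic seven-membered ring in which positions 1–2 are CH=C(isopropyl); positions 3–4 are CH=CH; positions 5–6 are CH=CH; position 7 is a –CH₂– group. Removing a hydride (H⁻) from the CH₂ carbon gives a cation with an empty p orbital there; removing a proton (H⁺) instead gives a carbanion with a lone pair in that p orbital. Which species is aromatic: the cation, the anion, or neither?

The cation

Both ions have a continuous loop of p orbitals — each ring atom is sp².
Cation: 3 × 2 + 0 = 6 π electrons → 4(1)+2, aromatic.
Anion: 3 × 2 + 2 = 8 π electrons → 4(2), antiaromatic.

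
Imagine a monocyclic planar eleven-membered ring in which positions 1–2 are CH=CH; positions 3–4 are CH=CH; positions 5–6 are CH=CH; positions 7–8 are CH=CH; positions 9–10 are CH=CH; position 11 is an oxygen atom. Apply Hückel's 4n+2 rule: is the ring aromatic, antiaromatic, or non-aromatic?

Antiaromatic

The p orbitals form a continuous loop: the double-bond atoms are sp², each contributing one p electron; the oxygen donates one lone pair from its p orbital. The ring is fully conjugated.
Tallying contributions gives 5 × 2 = 10 from the double-bond units + 2 from the O atom = 12.
With 12 = 4·3 π electrons, Hückel's rule classifies the planar ring as antiaromatic.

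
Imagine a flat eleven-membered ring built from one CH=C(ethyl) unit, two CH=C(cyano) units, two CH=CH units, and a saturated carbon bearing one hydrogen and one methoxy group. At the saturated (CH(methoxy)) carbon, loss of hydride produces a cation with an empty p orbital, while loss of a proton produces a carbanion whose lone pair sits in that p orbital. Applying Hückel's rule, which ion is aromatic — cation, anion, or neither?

In both ions every ring atom is sp² and contributes a p orbital, so both rings are fully conjugated.
Cation: 5 × 2 + 0 = 10 π electrons → 4(2)+2, aromatic.
Anion: 5 × 2 + 2 = 12 π electrons → 4(3), antiaromatic.

The cation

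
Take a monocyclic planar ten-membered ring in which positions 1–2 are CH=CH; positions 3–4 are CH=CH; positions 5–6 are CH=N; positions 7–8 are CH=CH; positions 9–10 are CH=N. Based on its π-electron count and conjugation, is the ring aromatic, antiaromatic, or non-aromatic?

Aromatic

The p orbitals form a continuous loop: every atom in a ring double bond is sp² and brings one electron to the p orbital; each =N– nitrogen is pyridine-type (lone pair in the sp² plane, one electron in the p orbital). The ring is fully conjugated.
π-electron count: 5 × 2 = 10 from the 5 double-bond units.
10 = 4(2) + 2, which satisfies Hückel's 4n+2 rule.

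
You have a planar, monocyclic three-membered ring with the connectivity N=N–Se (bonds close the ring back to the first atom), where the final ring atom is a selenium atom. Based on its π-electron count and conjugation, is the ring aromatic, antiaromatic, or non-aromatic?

Antiaromatic

Check conjugation: the double-bond atoms are sp², each contributing one p electron; each =N– nitrogen is pyridine-type (lone pair in the sp² plane, one electron in the p orbital); the selenium donates one lone pair from its p orbital — every position has a p orbital, so the cyclic π system is continuous.
π-electron count: 1 × 2 = 2 from the double-bond unit + 2 from the Se atom = 4.
With 4 = 4·1 π electrons, Hückel's rule classifies the planar ring as antiaromatic.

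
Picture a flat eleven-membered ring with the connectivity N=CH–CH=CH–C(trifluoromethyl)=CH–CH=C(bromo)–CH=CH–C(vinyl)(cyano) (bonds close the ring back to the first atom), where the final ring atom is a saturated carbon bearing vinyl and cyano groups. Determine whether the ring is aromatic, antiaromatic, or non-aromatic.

Non-aromatic

Because that saturated carbon is sp³ and has no p orbital in the ring π system at the C(vinyl)(cyano) position, the π system cannot extend all the way around the ring.
Hückel's rule only applies to fully conjugated rings, so this one is simply non-aromatic.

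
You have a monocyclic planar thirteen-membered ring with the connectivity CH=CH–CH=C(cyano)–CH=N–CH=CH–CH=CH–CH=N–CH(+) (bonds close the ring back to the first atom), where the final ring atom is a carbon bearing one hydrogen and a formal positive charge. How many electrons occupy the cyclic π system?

The p orbitals form a continuous loop: each doubly-bonded ring atom is sp² with one p-orbital electron; each =N– nitrogen is pyridine-type (lone pair in the sp² plane, one electron in the p orbital); the carbocation has an empty p orbital. The ring is fully conjugated.
Adding the contributions, 6 × 2 = 12 from the double-bond units + 0 from the CH(+) atom = 12.

12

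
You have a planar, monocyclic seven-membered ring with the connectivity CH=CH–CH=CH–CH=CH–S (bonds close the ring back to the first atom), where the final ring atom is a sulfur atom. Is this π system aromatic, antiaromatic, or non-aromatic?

Antiaromatic

Check conjugation: the double-bond atoms are sp², each contributing one p electron; the sulfur donates one lone pair from its p orbital — every position has a p orbital, so the cyclic π system is continuous.
π-electron count: 3 × 2 = 6 from the double-bond units + 2 from the S atom = 8.
8 is a 4n count (n = 2), so the planar conjugated ring is antiaromatic.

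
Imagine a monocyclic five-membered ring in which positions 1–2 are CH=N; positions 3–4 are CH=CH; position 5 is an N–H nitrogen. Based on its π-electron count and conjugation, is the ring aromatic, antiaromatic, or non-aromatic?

Aromatic

All ring atoms are sp² and supply a p orbital to the ring (the double-bond atoms are sp², each contributing one p electron; the doubly-bonded nitrogens are pyridine-type — their lone pairs lie in the ring plane, leaving one electron in the p orbital; the pyrrole-type nitrogen donates its lone pair from the p orbital); the conjugation is uninterrupted.
Adding the contributions, 2 × 2 = 4 from the double-bond units + 2 from the NH atom = 6.
6 = 4(1) + 2, which satisfies Hückel's 4n+2 rule.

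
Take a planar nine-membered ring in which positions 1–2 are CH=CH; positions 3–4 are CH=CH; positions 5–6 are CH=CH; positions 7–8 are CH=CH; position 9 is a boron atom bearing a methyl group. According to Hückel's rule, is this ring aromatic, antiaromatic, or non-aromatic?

Check conjugation: each doubly-bonded ring atom is sp² with one p-orbital electron; the boron has an empty p orbital — every position has a p orbital, so the cyclic π system is continuous.
Tallying contributions gives 4 × 2 = 8 from the double-bond units + 0 from the B(methyl) atom = 8.
With 8 = 4·2 π electrons, Hückel's rule classifies the planar ring as antiaromatic.

Antiaromatic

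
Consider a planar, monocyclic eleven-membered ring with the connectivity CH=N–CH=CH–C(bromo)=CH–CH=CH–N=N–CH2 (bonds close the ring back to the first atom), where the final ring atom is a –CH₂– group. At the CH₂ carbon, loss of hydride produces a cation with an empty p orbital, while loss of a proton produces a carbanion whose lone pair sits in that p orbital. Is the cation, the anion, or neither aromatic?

The cation

In either ion the ring is fully conjugated: every atom, including the new sp² carbon, supplies a p orbital.
Cation: 5 × 2 + 0 = 10 π electrons → 4(2)+2, aromatic.
Anion: 5 × 2 + 2 = 12 π electrons → 4(3), antiaromatic.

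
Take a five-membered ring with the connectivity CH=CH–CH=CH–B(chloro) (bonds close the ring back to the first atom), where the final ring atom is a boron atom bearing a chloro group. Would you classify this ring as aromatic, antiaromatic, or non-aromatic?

Antiaromatic

Every ring atom contributes a p orbital perpendicular to the ring (every atom in a ring double bond is sp² and brings one electron to the p orbital; the boron has an empty p orbital), so the π system is cyclic and fully conjugated.
Counting π electrons: 2 × 2 = 4 from the double-bond units + 0 from the B(chloro) atom = 4.
With 4 = 4·1 π electrons, Hückel's rule classifies the planar ring as antiaromatic.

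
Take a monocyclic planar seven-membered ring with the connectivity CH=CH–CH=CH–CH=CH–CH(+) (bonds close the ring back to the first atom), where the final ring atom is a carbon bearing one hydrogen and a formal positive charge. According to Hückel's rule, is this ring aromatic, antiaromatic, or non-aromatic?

Aromatic

The p orbitals form a continuous loop: the double-bond atoms are sp², each contributing one p electron; the carbocation has an empty p orbital. The ring is fully conjugated.
Tallying contributions gives 3 × 2 = 6 from the double-bond units + 0 from the CH(+) atom = 6.
Since 6 = 4·1 + 2, the ring meets the 4n+2 criterion.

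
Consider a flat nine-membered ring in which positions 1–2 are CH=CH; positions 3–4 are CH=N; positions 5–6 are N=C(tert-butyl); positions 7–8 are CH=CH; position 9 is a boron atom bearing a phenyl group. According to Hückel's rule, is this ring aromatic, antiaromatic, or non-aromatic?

Check conjugation: every atom in a ring double bond is sp² and brings one electron to the p orbital; the doubly-bonded nitrogens are pyridine-type — their lone pairs lie in the ring plane, leaving one electron in the p orbital; the boron has an empty p orbital — every position has a p orbital, so the cyclic π system is continuous.
Adding the contributions, 4 × 2 = 8 from the double-bond units + 0 from the B(phenyl) atom = 8.
A 4n π count (8, n = 2) in a planar conjugated ring means antiaromatic.

Antiaromatic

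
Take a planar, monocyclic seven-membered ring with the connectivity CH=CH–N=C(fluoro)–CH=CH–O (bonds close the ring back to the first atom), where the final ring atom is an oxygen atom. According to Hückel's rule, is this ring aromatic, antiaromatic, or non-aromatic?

Every ring atom contributes a p orbital perpendicular to the ring (each doubly-bonded ring atom is sp² with one p-orbital electron; the doubly-bonded nitrogens are pyridine-type — their lone pairs lie in the ring plane, leaving one electron in the p orbital; the oxygen donates one lone pair from its p orbital), so the π system is cyclic and fully conjugated.
π-electron count: 3 × 2 = 6 from the double-bond units + 2 from the O atom = 8.
A 4n π count (8, n = 2) in a planar conjugated ring means antiaromatic.

Antiaromatic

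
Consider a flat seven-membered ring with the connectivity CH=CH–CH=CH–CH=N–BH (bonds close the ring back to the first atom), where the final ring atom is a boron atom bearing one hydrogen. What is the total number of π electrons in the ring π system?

6

Every ring atom contributes a p orbital perpendicular to the ring (every atom in a ring double bond is sp² and brings one electron to the p orbital; each =N– nitrogen is pyridine-type (lone pair in the sp² plane, one electron in the p orbital); the boron has an empty p orbital), so the π system is cyclic and fully conjugated.
Adding the contributions, 3 × 2 = 6 from the double-bond units + 0 from the BH atom = 6.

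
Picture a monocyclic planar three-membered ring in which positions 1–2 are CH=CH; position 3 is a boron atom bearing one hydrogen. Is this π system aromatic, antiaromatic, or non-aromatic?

Aromatic

Every ring atom contributes a p orbital perpendicular to the ring (the double-bond atoms are sp², each contributing one p electron; the boron has an empty p orbital), so the π system is cyclic and fully conjugated.
π-electron count: 1 × 2 = 2 from the double-bond unit + 0 from the BH atom = 2.
With 2 π electrons (n = 0), the Hückel 4n+2 condition holds.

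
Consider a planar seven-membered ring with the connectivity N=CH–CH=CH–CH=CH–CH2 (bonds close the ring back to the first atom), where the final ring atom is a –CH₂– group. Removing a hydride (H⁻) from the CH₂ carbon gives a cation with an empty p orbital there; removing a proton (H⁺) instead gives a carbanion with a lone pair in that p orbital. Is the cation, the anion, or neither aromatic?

The cation

Both ions have a continuous loop of p orbitals — each ring atom is sp².
Cation: 3 × 2 + 0 = 6 π electrons → 4(1)+2, aromatic.
Anion: 3 × 2 + 2 = 8 π electrons → 4(2), antiaromatic.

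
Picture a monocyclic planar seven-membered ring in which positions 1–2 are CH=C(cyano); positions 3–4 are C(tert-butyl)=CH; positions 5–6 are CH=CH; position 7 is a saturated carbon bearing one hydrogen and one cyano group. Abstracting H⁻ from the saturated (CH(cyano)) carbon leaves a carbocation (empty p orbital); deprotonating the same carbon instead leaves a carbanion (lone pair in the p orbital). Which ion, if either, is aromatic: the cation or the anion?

The cation

In both ions every ring atom is sp² and contributes a p orbital, so both rings are fully conjugated.
Cation: 3 × 2 + 0 = 6 π electrons → 4(1)+2, aromatic.
Anion: 3 × 2 + 2 = 8 π electrons → 4(2), antiaromatic.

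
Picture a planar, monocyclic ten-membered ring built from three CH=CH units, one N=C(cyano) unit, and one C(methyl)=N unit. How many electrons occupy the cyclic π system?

Every ring atom contributes a p orbital perpendicular to the ring (every atom in a ring double bond is sp² and brings one electron to the p orbital; each =N– nitrogen is pyridine-type (lone pair in the sp² plane, one electron in the p orbital)), so the π system is cyclic and fully conjugated.
Tallying contributions gives 5 × 2 = 10 from the 5 double-bond units.

10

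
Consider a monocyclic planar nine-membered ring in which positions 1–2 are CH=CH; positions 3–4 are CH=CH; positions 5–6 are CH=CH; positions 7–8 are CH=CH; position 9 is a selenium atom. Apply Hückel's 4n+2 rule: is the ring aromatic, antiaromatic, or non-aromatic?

Aromatic

All ring atoms are sp² and supply a p orbital to the ring (every atom in a ring double bond is sp² and brings one electron to the p orbital; the selenium donates one lone pair from its p orbital); the conjugation is uninterrupted.
Tallying contributions gives 4 × 2 = 8 from the double-bond units + 2 from the Se atom = 10.
10 = 4(2) + 2, which satisfies Hückel's 4n+2 rule.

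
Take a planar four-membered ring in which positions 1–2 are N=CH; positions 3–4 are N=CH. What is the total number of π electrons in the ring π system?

Every ring atom contributes a p orbital perpendicular to the ring (every atom in a ring double bond is sp² and brings one electron to the p orbital; each sp² =N– keeps its lone pair in-plane and puts one electron into the π system), so the π system is cyclic and fully conjugated.
Counting π electrons: 2 × 2 = 4 from the 2 double-bond units.

4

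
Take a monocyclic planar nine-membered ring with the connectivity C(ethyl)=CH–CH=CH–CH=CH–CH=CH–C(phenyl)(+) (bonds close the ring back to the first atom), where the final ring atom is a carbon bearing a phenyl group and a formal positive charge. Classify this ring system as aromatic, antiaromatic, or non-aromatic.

The p orbitals form a continuous loop: every atom in a ring double bond is sp² and brings one electron to the p orbital; the carbocation has an empty p orbital. The ring is fully conjugated.
Counting π electrons: 4 × 2 = 8 from the double-bond units + 0 from the C(phenyl)(+) atom = 8.
With 8 = 4·2 π electrons, Hückel's rule classifies the planar ring as antiaromatic.

Antiaromatic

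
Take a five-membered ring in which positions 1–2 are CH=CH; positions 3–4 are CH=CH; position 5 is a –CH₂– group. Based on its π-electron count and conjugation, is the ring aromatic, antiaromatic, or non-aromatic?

Non-aromatic

The CH2 carbon is saturated: the tetrahedral CH₂ carbon is sp³ and has no p orbital in the ring π system. Conjugation is not continuous around the ring.
Broken conjugation rules out both aromaticity and antiaromaticity.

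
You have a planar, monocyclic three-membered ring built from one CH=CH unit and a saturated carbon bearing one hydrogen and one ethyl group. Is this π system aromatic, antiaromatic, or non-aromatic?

Non-aromatic

At the CH(ethyl) position, that saturated carbon is sp³ and has no p orbital in the ring π system; the ring's p-orbital overlap is broken there.
Without a continuous loop of overlapping p orbitals the Hückel electron count never comes into play.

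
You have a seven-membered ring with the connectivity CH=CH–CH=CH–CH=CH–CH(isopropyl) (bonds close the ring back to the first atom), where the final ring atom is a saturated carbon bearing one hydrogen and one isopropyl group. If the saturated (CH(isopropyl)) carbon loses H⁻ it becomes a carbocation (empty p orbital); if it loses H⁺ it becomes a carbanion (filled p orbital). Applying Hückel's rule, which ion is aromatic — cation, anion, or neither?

The cation

Both ions have a continuous loop of p orbitals — each ring atom is sp².
Cation: 3 × 2 + 0 = 6 π electrons → 4(1)+2, aromatic.
Anion: 3 × 2 + 2 = 8 π electrons → 4(2), antiaromatic.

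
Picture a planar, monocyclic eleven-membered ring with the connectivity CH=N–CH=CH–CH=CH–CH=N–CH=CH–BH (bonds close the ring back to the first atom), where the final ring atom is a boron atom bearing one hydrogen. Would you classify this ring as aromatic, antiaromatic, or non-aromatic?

Every ring atom contributes a p orbital perpendicular to the ring (each doubly-bonded ring atom is sp² with one p-orbital electron; each =N– nitrogen is pyridine-type (lone pair in the sp² plane, one electron in the p orbital); the boron has an empty p orbital), so the π system is cyclic and fully conjugated.
Tallying contributions gives 5 × 2 = 10 from the double-bond units + 0 from the BH atom = 10.
That gives a 4n+2 count (10, n = 2).

Aromatic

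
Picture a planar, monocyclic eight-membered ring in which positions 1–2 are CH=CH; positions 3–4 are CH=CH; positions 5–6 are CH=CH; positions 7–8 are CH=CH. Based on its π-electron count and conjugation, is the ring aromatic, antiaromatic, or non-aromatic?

Check conjugation: every atom in a ring double bond is sp² and brings one electron to the p orbital — every position has a p orbital, so the cyclic π system is continuous.
π-electron count: 4 × 2 = 8 from the 4 double-bond units.
8 = 4(2); a planar, fully conjugated 4n system is antiaromatic.
This is cyclooctatetraene.

Antiaromatic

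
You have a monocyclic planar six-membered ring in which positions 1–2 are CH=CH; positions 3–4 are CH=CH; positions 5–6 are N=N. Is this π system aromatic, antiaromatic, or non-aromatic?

All ring atoms are sp² and supply a p orbital to the ring (every atom in a ring double bond is sp² and brings one electron to the p orbital; each sp² =N– keeps its lone pair in-plane and puts one electron into the π system); the conjugation is uninterrupted.
Counting π electrons: 3 × 2 = 6 from the 3 double-bond units.
That gives a 4n+2 count (6, n = 1).

Aromatic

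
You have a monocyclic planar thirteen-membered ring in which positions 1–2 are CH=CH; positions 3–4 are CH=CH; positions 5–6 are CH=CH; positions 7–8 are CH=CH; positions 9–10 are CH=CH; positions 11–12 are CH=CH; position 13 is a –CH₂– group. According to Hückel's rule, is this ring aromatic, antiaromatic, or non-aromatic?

Because the tetrahedral CH₂ carbon is sp³ and has no p orbital in the ring π system at the CH2 position, the π system cannot extend all the way around the ring.
A ring that is not fully conjugated cannot be aromatic or antiaromatic regardless of its π-electron count.

Non-aromatic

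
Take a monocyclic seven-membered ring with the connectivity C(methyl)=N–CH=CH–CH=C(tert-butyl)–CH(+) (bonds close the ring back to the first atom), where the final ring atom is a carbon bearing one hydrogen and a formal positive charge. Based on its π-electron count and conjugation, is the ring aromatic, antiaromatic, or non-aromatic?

Aromatic

Check conjugation: every atom in a ring double bond is sp² and brings one electron to the p orbital; each sp² =N– keeps its lone pair in-plane and puts one electron into the π system; the carbocation has an empty p orbital — every position has a p orbital, so the cyclic π system is continuous.
Counting π electrons: 3 × 2 = 6 from the double-bond units + 0 from the CH(+) atom = 6.
With 6 π electrons (n = 1), the Hückel 4n+2 condition holds.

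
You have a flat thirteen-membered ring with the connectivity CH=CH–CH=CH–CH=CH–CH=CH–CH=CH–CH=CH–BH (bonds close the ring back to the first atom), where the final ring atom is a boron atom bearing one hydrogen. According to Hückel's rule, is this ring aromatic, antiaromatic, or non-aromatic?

Every ring atom contributes a p orbital perpendicular to the ring (each doubly-bonded ring atom is sp² with one p-orbital electron; the boron has an empty p orbital), so the π system is cyclic and fully conjugated.
Tallying contributions gives 6 × 2 = 12 from the double-bond units + 0 from the BH atom = 12.
12 is a 4n count (n = 3), so the planar conjugated ring is antiaromatic.

Antiaromatic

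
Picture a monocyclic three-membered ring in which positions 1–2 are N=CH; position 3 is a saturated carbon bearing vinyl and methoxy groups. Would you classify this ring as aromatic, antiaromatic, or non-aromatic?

Non-aromatic

The C(vinyl)(methoxy) position has four σ bonds — that saturated carbon is sp³ and has no p orbital in the ring π system — so the cyclic conjugation is interrupted.
Hückel's rule only applies to fully conjugated rings, so this one is simply non-aromatic.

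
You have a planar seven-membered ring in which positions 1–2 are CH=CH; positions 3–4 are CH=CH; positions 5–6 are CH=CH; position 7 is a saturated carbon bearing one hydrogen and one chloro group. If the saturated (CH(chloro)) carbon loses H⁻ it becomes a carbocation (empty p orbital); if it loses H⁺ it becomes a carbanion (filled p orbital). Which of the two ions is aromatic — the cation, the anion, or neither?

Both ions have a continuous loop of p orbitals — each ring atom is sp².
Cation: 3 × 2 + 0 = 6 π electrons → 4(1)+2, aromatic.
Anion: 3 × 2 + 2 = 8 π electrons → 4(2), antiaromatic.

The cation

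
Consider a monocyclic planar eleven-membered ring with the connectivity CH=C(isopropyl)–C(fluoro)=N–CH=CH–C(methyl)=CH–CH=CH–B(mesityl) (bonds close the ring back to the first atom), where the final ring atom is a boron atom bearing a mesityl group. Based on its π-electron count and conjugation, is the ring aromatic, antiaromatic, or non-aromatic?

Aromatic

Every ring atom contributes a p orbital perpendicular to the ring (each doubly-bonded ring atom is sp² with one p-orbital electron; each =N– nitrogen is pyridine-type (lone pair in the sp² plane, one electron in the p orbital); the boron has an empty p orbital), so the π system is cyclic and fully conjugated.
Adding the contributions, 5 × 2 = 10 from the double-bond units + 0 from the B(mesityl) atom = 10.
That gives a 4n+2 count (10, n = 2).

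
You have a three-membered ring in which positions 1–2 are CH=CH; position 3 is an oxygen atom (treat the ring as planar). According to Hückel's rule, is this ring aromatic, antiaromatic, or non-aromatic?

Antiaromatic

All ring atoms are sp² and supply a p orbital to the ring (the double-bond atoms are sp², each contributing one p electron; the oxygen donates one lone pair from its p orbital); the conjugation is uninterrupted.
π-electron count: 1 × 2 = 2 from the double-bond unit + 2 from the O atom = 4.
4 = 4(1); a planar, fully conjugated 4n system is antiaromatic.
This is oxirene.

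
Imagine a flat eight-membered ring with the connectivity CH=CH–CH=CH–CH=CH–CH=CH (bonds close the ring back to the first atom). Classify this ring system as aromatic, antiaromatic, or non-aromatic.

Check conjugation: the double-bond atoms are sp², each contributing one p electron — every position has a p orbital, so the cyclic π system is continuous.
Adding the contributions, 4 × 2 = 8 from the 4 double-bond units.
8 = 4(2); a planar, fully conjugated 4n system is antiaromatic.

Antiaromatic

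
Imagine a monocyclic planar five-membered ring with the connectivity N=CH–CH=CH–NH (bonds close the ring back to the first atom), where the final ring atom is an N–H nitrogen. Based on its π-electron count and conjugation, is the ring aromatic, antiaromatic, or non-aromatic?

Aromatic

Every ring atom contributes a p orbital perpendicular to the ring (the double-bond atoms are sp², each contributing one p electron; each sp² =N– keeps its lone pair in-plane and puts one electron into the π system; the pyrrole-type nitrogen donates its lone pair from the p orbital), so the π system is cyclic and fully conjugated.
π-electron count: 2 × 2 = 4 from the double-bond units + 2 from the NH atom = 6.
That gives a 4n+2 count (6, n = 1).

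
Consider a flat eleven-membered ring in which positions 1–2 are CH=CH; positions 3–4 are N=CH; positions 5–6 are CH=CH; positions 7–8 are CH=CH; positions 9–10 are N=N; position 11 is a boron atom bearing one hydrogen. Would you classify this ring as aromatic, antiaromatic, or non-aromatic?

Aromatic

The p orbitals form a continuous loop: every atom in a ring double bond is sp² and brings one electron to the p orbital; the doubly-bonded nitrogens are pyridine-type — their lone pairs lie in the ring plane, leaving one electron in the p orbital; the boron has an empty p orbital. The ring is fully conjugated.
Counting π electrons: 5 × 2 = 10 from the double-bond units + 0 from the BH atom = 10.
That gives a 4n+2 count (10, n = 2).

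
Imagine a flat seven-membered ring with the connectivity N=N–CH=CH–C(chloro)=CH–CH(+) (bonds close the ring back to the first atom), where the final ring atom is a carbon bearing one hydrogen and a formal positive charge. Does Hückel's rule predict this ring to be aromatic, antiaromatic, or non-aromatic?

Check conjugation: each doubly-bonded ring atom is sp² with one p-orbital electron; the doubly-bonded nitrogens are pyridine-type — their lone pairs lie in the ring plane, leaving one electron in the p orbital; the carbocation has an empty p orbital — every position has a p orbital, so the cyclic π system is continuous.
Adding the contributions, 3 × 2 = 6 from the double-bond units + 0 from the CH(+) atom = 6.
That gives a 4n+2 count (6, n = 1).

Aromatic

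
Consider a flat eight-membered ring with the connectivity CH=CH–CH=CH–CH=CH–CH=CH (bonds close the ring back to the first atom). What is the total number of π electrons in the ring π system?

8

Every ring atom contributes a p orbital perpendicular to the ring (every atom in a ring double bond is sp² and brings one electron to the p orbital), so the π system is cyclic and fully conjugated.
Tallying contributions gives 4 × 2 = 8 from the 4 double-bond units.
(The species described is cyclooctatetraene.)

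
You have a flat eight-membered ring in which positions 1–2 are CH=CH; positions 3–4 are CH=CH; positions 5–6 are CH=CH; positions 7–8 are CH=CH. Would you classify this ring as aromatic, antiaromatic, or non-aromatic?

The p orbitals form a continuous loop: each doubly-bonded ring atom is sp² with one p-orbital electron. The ring is fully conjugated.
Adding the contributions, 4 × 2 = 8 from the 4 double-bond units.
8 is a 4n count (n = 2), so the planar conjugated ring is antiaromatic.
This is cyclooctatetraene.

Antiaromatic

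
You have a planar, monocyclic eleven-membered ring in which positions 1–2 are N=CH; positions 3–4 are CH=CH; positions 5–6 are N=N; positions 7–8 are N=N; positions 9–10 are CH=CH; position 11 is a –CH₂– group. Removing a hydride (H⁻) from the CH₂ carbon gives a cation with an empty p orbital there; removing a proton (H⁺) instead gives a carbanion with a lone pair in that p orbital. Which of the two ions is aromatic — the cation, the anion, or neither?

In both ions every ring atom is sp² and contributes a p orbital, so both rings are fully conjugated.
Cation: 5 × 2 + 0 = 10 π electrons → 4(2)+2, aromatic.
Anion: 5 × 2 + 2 = 12 π electrons → 4(3), antiaromatic.

The cation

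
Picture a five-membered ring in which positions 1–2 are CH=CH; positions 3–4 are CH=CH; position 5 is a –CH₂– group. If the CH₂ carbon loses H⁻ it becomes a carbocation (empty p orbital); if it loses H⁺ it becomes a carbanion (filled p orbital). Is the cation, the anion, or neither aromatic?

The anion

In both ions every ring atom is sp² and contributes a p orbital, so both rings are fully conjugated.
Cation: 2 × 2 + 0 = 4 π electrons → 4(1), antiaromatic.
Anion: 2 × 2 + 2 = 6 π electrons → 4(1)+2, aromatic.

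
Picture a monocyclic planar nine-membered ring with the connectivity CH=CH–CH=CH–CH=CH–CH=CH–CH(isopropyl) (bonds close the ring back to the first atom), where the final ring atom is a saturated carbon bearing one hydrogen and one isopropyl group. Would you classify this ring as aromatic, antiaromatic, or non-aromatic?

Non-aromatic

At the CH(isopropyl) position, that saturated carbon is sp³ and has no p orbital in the ring π system; the ring's p-orbital overlap is broken there.
A ring that is not fully conjugated cannot be aromatic or antiaromatic regardless of its π-electron count.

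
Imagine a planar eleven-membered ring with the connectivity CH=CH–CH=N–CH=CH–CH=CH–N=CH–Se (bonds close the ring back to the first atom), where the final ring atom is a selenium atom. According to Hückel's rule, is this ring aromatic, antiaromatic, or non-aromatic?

The p orbitals form a continuous loop: every atom in a ring double bond is sp² and brings one electron to the p orbital; each =N– nitrogen is pyridine-type (lone pair in the sp² plane, one electron in the p orbital); the selenium donates one lone pair from its p orbital. The ring is fully conjugated.
Adding the contributions, 5 × 2 = 10 from the double-bond units + 2 from the Se atom = 12.
A 4n π count (12, n = 3) in a planar conjugated ring means antiaromatic.

Antiaromatic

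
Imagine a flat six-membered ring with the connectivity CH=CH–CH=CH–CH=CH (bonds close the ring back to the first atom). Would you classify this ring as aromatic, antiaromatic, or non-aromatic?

Check conjugation: each doubly-bonded ring atom is sp² with one p-orbital electron — every position has a p orbital, so the cyclic π system is continuous.
π-electron count: 3 × 2 = 6 from the 3 double-bond units.
That gives a 4n+2 count (6, n = 1).
This is benzene.

Aromatic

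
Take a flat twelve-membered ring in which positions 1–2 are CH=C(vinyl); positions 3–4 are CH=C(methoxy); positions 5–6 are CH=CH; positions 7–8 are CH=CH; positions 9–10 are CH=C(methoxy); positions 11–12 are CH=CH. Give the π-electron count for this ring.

12

The p orbitals form a continuous loop: each doubly-bonded ring atom is sp² with one p-orbital electron. The ring is fully conjugated.
Tallying contributions gives 6 × 2 = 12 from the 6 double-bond units.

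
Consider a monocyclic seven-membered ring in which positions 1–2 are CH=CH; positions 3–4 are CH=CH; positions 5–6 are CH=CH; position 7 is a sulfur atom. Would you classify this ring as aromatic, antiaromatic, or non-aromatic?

The p orbitals form a continuous loop: the double-bond atoms are sp², each contributing one p electron; the sulfur donates one lone pair from its p orbital. The ring is fully conjugated.
Adding the contributions, 3 × 2 = 6 from the double-bond units + 2 from the S atom = 8.
A 4n π count (8, n = 2) in a planar conjugated ring means antiaromatic.

Antiaromatic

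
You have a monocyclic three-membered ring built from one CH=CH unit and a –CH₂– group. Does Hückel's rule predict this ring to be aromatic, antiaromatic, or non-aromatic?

The CH2 position has four σ bonds — the tetrahedral CH₂ carbon is sp³ and has no p orbital in the ring π system — so the cyclic conjugation is interrupted.
A ring that is not fully conjugated cannot be aromatic or antiaromatic regardless of its π-electron count.

Non-aromatic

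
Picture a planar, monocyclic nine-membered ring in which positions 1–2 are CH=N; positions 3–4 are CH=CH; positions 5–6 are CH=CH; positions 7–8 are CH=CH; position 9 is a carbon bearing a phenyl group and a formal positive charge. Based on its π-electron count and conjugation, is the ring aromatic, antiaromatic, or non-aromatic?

Antiaromatic

Check conjugation: the double-bond atoms are sp², each contributing one p electron; the doubly-bonded nitrogens are pyridine-type — their lone pairs lie in the ring plane, leaving one electron in the p orbital; the carbocation has an empty p orbital — every position has a p orbital, so the cyclic π system is continuous.
Adding the contributions, 4 × 2 = 8 from the double-bond units + 0 from the C(phenyl)(+) atom = 8.
8 = 4(2); a planar, fully conjugated 4n system is antiaromatic.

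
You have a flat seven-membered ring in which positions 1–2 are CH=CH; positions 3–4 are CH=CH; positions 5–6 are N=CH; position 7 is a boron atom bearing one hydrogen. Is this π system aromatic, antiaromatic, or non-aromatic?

Every ring atom contributes a p orbital perpendicular to the ring (every atom in a ring double bond is sp² and brings one electron to the p orbital; each sp² =N– keeps its lone pair in-plane and puts one electron into the π system; the boron has an empty p orbital), so the π system is cyclic and fully conjugated.
π-electron count: 3 × 2 = 6 from the double-bond units + 0 from the BH atom = 6.
6 = 4(1) + 2, which satisfies Hückel's 4n+2 rule.

Aromatic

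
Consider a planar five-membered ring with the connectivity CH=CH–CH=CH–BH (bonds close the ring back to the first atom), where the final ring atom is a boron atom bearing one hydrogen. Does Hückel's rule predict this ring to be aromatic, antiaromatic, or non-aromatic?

Antiaromatic

The p orbitals form a continuous loop: each doubly-bonded ring atom is sp² with one p-orbital electron; the boron has an empty p orbital. The ring is fully conjugated.
Tallying contributions gives 2 × 2 = 4 from the double-bond units + 0 from the BH atom = 4.
4 = 4(1); a planar, fully conjugated 4n system is antiaromatic.
(This ring is borole.)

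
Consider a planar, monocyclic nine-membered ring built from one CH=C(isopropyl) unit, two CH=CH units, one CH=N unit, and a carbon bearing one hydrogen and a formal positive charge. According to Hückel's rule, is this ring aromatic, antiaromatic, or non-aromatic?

Antiaromatic

All ring atoms are sp² and supply a p orbital to the ring (the double-bond atoms are sp², each contributing one p electron; the doubly-bonded nitrogens are pyridine-type — their lone pairs lie in the ring plane, leaving one electron in the p orbital; the carbocation has an empty p orbital); the conjugation is uninterrupted.
Adding the contributions, 4 × 2 = 8 from the double-bond units + 0 from the CH(+) atom = 8.
8 = 4(2); a planar, fully conjugated 4n system is antiaromatic.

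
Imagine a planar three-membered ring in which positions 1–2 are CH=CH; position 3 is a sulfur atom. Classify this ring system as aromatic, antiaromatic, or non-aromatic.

Antiaromatic

Check conjugation: the double-bond atoms are sp², each contributing one p electron; the sulfur donates one lone pair from its p orbital — every position has a p orbital, so the cyclic π system is continuous.
Counting π electrons: 1 × 2 = 2 from the double-bond unit + 2 from the S atom = 4.
With 4 = 4·1 π electrons, Hückel's rule classifies the planar ring as antiaromatic.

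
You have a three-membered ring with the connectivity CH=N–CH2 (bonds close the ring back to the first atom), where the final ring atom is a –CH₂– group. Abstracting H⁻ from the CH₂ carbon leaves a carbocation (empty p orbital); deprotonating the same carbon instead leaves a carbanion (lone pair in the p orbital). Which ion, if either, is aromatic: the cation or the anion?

The cation

In both ions every ring atom is sp² and contributes a p orbital, so both rings are fully conjugated.
Cation: 1 × 2 + 0 = 2 π electrons → 4(0)+2, aromatic.
Anion: 1 × 2 + 2 = 4 π electrons → 4(1), antiaromatic.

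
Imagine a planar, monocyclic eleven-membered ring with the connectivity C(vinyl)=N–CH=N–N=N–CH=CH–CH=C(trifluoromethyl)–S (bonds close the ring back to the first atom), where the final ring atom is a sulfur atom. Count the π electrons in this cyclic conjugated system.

12

The p orbitals form a continuous loop: every atom in a ring double bond is sp² and brings one electron to the p orbital; each =N– nitrogen is pyridine-type (lone pair in the sp² plane, one electron in the p orbital); the sulfur donates one lone pair from its p orbital. The ring is fully conjugated.
π-electron count: 5 × 2 = 10 from the double-bond units + 2 from the S atom = 12.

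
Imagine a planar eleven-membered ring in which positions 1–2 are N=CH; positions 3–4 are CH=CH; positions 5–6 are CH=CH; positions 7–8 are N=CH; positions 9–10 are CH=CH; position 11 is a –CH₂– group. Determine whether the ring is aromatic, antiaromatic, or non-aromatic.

Non-aromatic

The CH2 position has four σ bonds — the tetrahedral CH₂ carbon is sp³ and has no p orbital in the ring π system — so the cyclic conjugation is interrupted.
Hückel's rule only applies to fully conjugated rings, so this one is simply non-aromatic.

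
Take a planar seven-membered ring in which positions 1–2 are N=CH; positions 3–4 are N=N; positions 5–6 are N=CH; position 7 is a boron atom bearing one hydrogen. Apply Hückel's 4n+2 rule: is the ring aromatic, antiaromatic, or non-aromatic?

Every ring atom contributes a p orbital perpendicular to the ring (the double-bond atoms are sp², each contributing one p electron; the doubly-bonded nitrogens are pyridine-type — their lone pairs lie in the ring plane, leaving one electron in the p orbital; the boron has an empty p orbital), so the π system is cyclic and fully conjugated.
Counting π electrons: 3 × 2 = 6 from the double-bond units + 0 from the BH atom = 6.
With 6 π electrons (n = 1), the Hückel 4n+2 condition holds.

Aromatic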